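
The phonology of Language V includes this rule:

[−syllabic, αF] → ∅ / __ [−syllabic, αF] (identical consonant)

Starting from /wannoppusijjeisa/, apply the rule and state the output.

/nn/ is a geminate; the first /n/ deletes.
/pp/ is a geminate; the first /p/ deletes.
/jj/ is a geminate; the first /j/ deletes.
Surface form: [wanopusijeisa].

wanopusijeisa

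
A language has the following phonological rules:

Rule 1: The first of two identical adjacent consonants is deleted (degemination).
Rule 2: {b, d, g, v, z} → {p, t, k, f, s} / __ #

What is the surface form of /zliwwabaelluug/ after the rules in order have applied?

Rule 1 (degemination): /ww/ is a geminate; the first /w/ deletes. /ll/ is a geminate; the first /l/ deletes. /zliwwabaelluug/ → zliwabaeluug.
Rule 2 (final devoicing): /g/ is a voiced obstruent in word-final position, so it devoices to [k]. /zliwabaeluug/ → zliwabaeluuk.

zliwabaeluuk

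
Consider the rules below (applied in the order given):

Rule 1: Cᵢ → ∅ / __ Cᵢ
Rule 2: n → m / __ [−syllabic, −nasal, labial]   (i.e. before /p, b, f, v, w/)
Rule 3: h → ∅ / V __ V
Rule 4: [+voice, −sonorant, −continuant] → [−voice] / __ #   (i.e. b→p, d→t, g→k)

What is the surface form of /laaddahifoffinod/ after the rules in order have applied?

Rule 1 (degemination): /dd/ is a geminate; the first /d/ deletes. /ff/ is a geminate; the first /f/ deletes. /laaddahifoffinod/ → laadahifofinod.
Rule 2 (nasal place assimilation): no segment meets the environment; /laadahifofinod/ is unchanged.
Rule 3 (intervocalic h-deletion): /h/ occurs between vowels /a/ and /i/, so it deletes. /laadahifofinod/ → laadaifofinod.
Rule 4 (final devoicing): /d/ is a voiced stop in word-final position, so it devoices to [t]. /laadaifofinod/ → laadaifofinot.

laadaifofinot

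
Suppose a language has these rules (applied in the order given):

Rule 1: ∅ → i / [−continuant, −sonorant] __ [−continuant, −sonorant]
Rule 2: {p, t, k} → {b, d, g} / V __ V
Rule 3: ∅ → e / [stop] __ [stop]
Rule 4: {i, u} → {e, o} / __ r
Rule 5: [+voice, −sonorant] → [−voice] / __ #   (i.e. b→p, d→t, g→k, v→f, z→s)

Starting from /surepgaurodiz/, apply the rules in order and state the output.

sorebigaorodis

Rule 1 (stop-cluster i-epenthesis): /p/ and /g/ form a stop–stop cluster, so [i] is inserted between them. /surepgaurodiz/ → surepigaurodiz.
Rule 2 (intervocalic voicing): /p/ is a voiceless stop between vowels /e/ and /i/, so it voices to [b]. /surepigaurodiz/ → surebigaurodiz.
Rule 3 (stop-cluster e-epenthesis): no segment meets the environment; /surebigaurodiz/ is unchanged.
Rule 4 (pre-rhotic lowering): /u/ is a high vowel immediately before /r/, so it lowers to [o]. /u/ is a high vowel immediately before /r/, so it lowers to [o]. /surebigaurodiz/ → sorebigaorodiz.
Rule 5 (final devoicing): /z/ is a voiced obstruent in word-final position, so it devoices to [s]. /sorebigaorodiz/ → sorebigaorodis.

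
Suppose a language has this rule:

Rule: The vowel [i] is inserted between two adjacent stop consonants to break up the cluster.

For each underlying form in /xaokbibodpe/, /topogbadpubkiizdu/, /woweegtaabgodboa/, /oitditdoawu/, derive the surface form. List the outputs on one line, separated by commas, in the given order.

/xaokbibodpe/: /k/ and /b/ form a stop–stop cluster, so [i] is inserted between them. /d/ and /p/ form a stop–stop cluster, so [i] is inserted between them. → [xaokibibodipe].
/topogbadpubkiizdu/: /g/ and /b/ form a stop–stop cluster, so [i] is inserted between them. /d/ and /p/ form a stop–stop cluster, so [i] is inserted between them. /b/ and /k/ form a stop–stop cluster, so [i] is inserted between them. → [topogibadipubikiizdu].
/woweegtaabgodboa/: /g/ and /t/ form a stop–stop cluster, so [i] is inserted between them. /b/ and /g/ form a stop–stop cluster, so [i] is inserted between them. /d/ and /b/ form a stop–stop cluster, so [i] is inserted between them. → [woweegitaabigodiboa].
/oitditdoawu/: /t/ and /d/ form a stop–stop cluster, so [i] is inserted between them. /t/ and /d/ form a stop–stop cluster, so [i] is inserted between them. → [oitiditidoawu].

xaokibibodipe, topogibadipubikiizdu, woweegitaabigodiboa, oitiditidoawu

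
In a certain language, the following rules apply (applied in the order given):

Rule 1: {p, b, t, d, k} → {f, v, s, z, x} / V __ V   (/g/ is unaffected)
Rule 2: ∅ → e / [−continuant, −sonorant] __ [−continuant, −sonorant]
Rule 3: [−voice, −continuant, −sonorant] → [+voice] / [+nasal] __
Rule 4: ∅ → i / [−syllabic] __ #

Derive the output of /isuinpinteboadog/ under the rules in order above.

isuinbindevoazogi

Rule 1 (intervocalic spirantization): /b/ is a stop between vowels /e/ and /o/, so it spirantizes to the fricative [v]. /d/ is a stop between vowels /a/ and /o/, so it spirantizes to the fricative [z]. /isuinpinteboadog/ → isuinpintevoazog.
Rule 2 (stop-cluster e-epenthesis): no segment meets the environment; /isuinpintevoazog/ is unchanged.
Rule 3 (post-nasal voicing): /p/ is a voiceless stop immediately after the nasal /n/, so it voices to [b]. /t/ is a voiceless stop immediately after the nasal /n/, so it voices to [d]. /isuinpintevoazog/ → isuinbindevoazog.
Rule 4 (final i-epenthesis): the form ends in the consonant /g/, so [i] is inserted word-finally. /isuinbindevoazog/ → isuinbindevoazogi.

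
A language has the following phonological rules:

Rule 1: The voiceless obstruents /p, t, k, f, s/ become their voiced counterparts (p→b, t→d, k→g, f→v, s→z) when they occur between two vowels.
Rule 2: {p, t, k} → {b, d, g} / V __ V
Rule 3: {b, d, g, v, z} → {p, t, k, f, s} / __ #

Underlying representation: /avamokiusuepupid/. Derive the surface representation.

Rule 1 (intervocalic voicing): /k/ is a voiceless obstruent between vowels /o/ and /i/, so it voices to [g]. /s/ is a voiceless obstruent between vowels /u/ and /u/, so it voices to [z]. /p/ is a voiceless obstruent between vowels /e/ and /u/, so it voices to [b]. /p/ is a voiceless obstruent between vowels /u/ and /i/, so it voices to [b]. /avamokiusuepupid/ → avamogiuzuebubid.
Rule 2 (intervocalic voicing): no segment meets the environment; /avamogiuzuebubid/ is unchanged.
Rule 3 (final devoicing): /d/ is a voiced obstruent in word-final position, so it devoices to [t]. /avamogiuzuebubid/ → avamogiuzuebubit.

avamogiuzuebubit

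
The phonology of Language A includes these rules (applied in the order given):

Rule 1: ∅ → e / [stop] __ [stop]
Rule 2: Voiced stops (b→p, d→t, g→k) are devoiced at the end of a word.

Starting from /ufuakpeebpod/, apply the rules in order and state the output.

Rule 1 (stop-cluster e-epenthesis): /k/ and /p/ form a stop–stop cluster, so [e] is inserted between them. /b/ and /p/ form a stop–stop cluster, so [e] is inserted between them. /ufuakpeebpod/ → ufuakepeebepod.
Rule 2 (final devoicing): /d/ is a voiced stop in word-final position, so it devoices to [t]. /ufuakepeebepod/ → ufuakepeebepot.

ufuakepeebepot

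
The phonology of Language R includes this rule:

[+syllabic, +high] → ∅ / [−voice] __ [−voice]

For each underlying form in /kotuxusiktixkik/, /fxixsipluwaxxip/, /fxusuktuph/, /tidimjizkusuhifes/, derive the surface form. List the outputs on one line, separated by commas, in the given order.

kotxsktxkk, fxxspluwaxxp, fxsktph, tidimjizkshfes

/kotuxusiktixkik/: /u/ is a high vowel flanked by voiceless consonants /t/ and /x/, so it deletes. /u/ is a high vowel flanked by voiceless consonants /x/ and /s/, so it deletes. /i/ is a high vowel flanked by voiceless consonants /s/ and /k/, so it deletes. /i/ is a high vowel flanked by voiceless consonants /t/ and /x/, so it deletes. /i/ is a high vowel flanked by voiceless consonants /k/ and /k/, so it deletes. → [kotxsktxkk].
/fxixsipluwaxxip/: /i/ is a high vowel flanked by voiceless consonants /x/ and /x/, so it deletes. /i/ is a high vowel flanked by voiceless consonants /s/ and /p/, so it deletes. /i/ is a high vowel flanked by voiceless consonants /x/ and /p/, so it deletes. → [fxxspluwaxxp].
/fxusuktuph/: /u/ is a high vowel flanked by voiceless consonants /x/ and /s/, so it deletes. /u/ is a high vowel flanked by voiceless consonants /s/ and /k/, so it deletes. /u/ is a high vowel flanked by voiceless consonants /t/ and /p/, so it deletes. → [fxsktph].
/tidimjizkusuhifes/: /u/ is a high vowel flanked by voiceless consonants /k/ and /s/, so it deletes. /u/ is a high vowel flanked by voiceless consonants /s/ and /h/, so it deletes. /i/ is a high vowel flanked by voiceless consonants /h/ and /f/, so it deletes. → [tidimjizkshfes].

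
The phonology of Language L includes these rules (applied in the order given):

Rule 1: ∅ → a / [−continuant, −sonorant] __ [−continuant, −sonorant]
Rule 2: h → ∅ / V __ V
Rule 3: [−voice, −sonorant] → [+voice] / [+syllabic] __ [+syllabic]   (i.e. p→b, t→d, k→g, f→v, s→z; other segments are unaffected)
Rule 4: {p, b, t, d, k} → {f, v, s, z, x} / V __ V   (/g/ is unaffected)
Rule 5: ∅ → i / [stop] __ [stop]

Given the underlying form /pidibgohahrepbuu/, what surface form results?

pizivagoahrevavuu

Rule 1 (stop-cluster a-epenthesis): /b/ and /g/ form a stop–stop cluster, so [a] is inserted between them. /p/ and /b/ form a stop–stop cluster, so [a] is inserted between them. /pidibgohahrepbuu/ → pidibagohahrepabuu.
Rule 2 (intervocalic h-deletion): /h/ occurs between vowels /o/ and /a/, so it deletes. /pidibagohahrepabuu/ → pidibagoahrepabuu.
Rule 3 (intervocalic voicing): /p/ is a voiceless obstruent between vowels /e/ and /a/, so it voices to [b]. /pidibagoahrepabuu/ → pidibagoahrebabuu.
Rule 4 (intervocalic spirantization): /d/ is a stop between vowels /i/ and /i/, so it spirantizes to the fricative [z]. /b/ is a stop between vowels /i/ and /a/, so it spirantizes to the fricative [v]. /b/ is a stop between vowels /e/ and /a/, so it spirantizes to the fricative [v]. /b/ is a stop between vowels /a/ and /u/, so it spirantizes to the fricative [v]. /pidibagoahrebabuu/ → pizivagoahrevavuu.
Rule 5 (stop-cluster i-epenthesis): no segment meets the environment; /pizivagoahrevavuu/ is unchanged.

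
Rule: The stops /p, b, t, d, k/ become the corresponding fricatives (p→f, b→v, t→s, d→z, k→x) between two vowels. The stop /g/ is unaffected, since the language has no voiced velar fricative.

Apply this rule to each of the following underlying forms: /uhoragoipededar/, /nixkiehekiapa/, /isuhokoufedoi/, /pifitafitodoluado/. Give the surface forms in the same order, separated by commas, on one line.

/uhoragoipededar/: /p/ is a stop between vowels /i/ and /e/, so it spirantizes to the fricative [f]. /d/ is a stop between vowels /e/ and /e/, so it spirantizes to the fricative [z]. /d/ is a stop between vowels /e/ and /a/, so it spirantizes to the fricative [z]. → [uhoragoifezezar].
/nixkiehekiapa/: /k/ is a stop between vowels /e/ and /i/, so it spirantizes to the fricative [x]. /p/ is a stop between vowels /a/ and /a/, so it spirantizes to the fricative [f]. → [nixkiehexiafa].
/isuhokoufedoi/: /k/ is a stop between vowels /o/ and /o/, so it spirantizes to the fricative [x]. /d/ is a stop between vowels /e/ and /o/, so it spirantizes to the fricative [z]. → [isuhoxoufezoi].
/pifitafitodoluado/: /t/ is a stop between vowels /i/ and /a/, so it spirantizes to the fricative [s]. /t/ is a stop between vowels /i/ and /o/, so it spirantizes to the fricative [s]. /d/ is a stop between vowels /o/ and /o/, so it spirantizes to the fricative [z]. /d/ is a stop between vowels /a/ and /o/, so it spirantizes to the fricative [z]. → [pifisafisozoluazo].

uhoragoifezezar, nixkiehexiafa, isuhoxoufezoi, pifisafisozoluazo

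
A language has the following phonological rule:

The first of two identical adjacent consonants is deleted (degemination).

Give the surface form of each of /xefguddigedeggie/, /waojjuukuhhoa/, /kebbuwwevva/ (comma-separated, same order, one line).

xefgudigedegie, waojuukuhoa, kebuweva

/xefguddigedeggie/: /dd/ is a geminate; the first /d/ deletes. /gg/ is a geminate; the first /g/ deletes. → [xefgudigedegie].
/waojjuukuhhoa/: /jj/ is a geminate; the first /j/ deletes. /hh/ is a geminate; the first /h/ deletes. → [waojuukuhoa].
/kebbuwwevva/: /bb/ is a geminate; the first /b/ deletes. /ww/ is a geminate; the first /w/ deletes. /vv/ is a geminate; the first /v/ deletes. → [kebuweva].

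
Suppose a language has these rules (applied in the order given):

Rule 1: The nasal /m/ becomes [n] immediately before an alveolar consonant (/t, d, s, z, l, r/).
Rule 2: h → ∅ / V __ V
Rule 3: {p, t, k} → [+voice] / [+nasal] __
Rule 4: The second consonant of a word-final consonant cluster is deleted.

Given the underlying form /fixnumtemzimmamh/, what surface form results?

Rule 1 (nasal place assimilation): /m/ precedes the alveolar consonant /t/, so it assimilates in place to [n]. /m/ precedes the alveolar consonant /z/, so it assimilates in place to [n]. /fixnumtemzimmamh/ → fixnuntenzimmamh.
Rule 2 (intervocalic h-deletion): no segment meets the environment; /fixnuntenzimmamh/ is unchanged.
Rule 3 (post-nasal voicing): /t/ is a voiceless stop immediately after the nasal /n/, so it voices to [d]. /fixnuntenzimmamh/ → fixnundenzimmamh.
Rule 4 (final cluster simplification): /h/ is the second consonant of a word-final cluster /mh/, so it deletes. /fixnundenzimmamh/ → fixnundenzimmam.

fixnundenzimmam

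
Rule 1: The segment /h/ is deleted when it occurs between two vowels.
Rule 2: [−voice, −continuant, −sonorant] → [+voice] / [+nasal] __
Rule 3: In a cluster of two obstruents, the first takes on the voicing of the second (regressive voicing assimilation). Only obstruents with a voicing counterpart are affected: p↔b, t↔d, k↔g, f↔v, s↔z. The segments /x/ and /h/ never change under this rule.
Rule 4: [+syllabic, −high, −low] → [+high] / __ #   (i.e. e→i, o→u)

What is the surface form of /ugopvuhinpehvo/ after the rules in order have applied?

Rule 1 (intervocalic h-deletion): /h/ occurs between vowels /u/ and /i/, so it deletes. /ugopvuhinpehvo/ → ugopvuinpehvo.
Rule 2 (post-nasal voicing): /p/ is a voiceless stop immediately after the nasal /n/, so it voices to [b]. /ugopvuinpehvo/ → ugopvuinbehvo.
Rule 3 (regressive voicing assimilation): /p/ precedes the voiced obstruent /v/, so it voices to [b] by assimilation. /ugopvuinbehvo/ → ugobvuinbehvo.
Rule 4 (final vowel raising): /o/ is a mid vowel in word-final position, so it raises to [u]. /ugobvuinbehvo/ → ugobvuinbehvu.

ugobvuinbehvu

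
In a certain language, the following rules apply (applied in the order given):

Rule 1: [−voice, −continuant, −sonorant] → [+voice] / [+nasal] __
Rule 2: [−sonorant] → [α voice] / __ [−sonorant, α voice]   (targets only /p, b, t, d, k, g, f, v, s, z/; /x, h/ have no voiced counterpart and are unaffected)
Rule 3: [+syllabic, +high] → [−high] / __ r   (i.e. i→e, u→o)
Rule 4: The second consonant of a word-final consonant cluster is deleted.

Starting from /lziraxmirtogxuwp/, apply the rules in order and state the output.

Rule 1 (post-nasal voicing): no segment meets the environment; /lziraxmirtogxuwp/ is unchanged.
Rule 2 (regressive voicing assimilation): /g/ precedes the voiceless obstruent /x/, so it devoices to [k] by assimilation. /lziraxmirtogxuwp/ → lziraxmirtokxuwp.
Rule 3 (pre-rhotic lowering): /i/ is a high vowel immediately before /r/, so it lowers to [e]. /i/ is a high vowel immediately before /r/, so it lowers to [e]. /lziraxmirtokxuwp/ → lzeraxmertokxuwp.
Rule 4 (final cluster simplification): /p/ is the second consonant of a word-final cluster /wp/, so it deletes. /lzeraxmertokxuwp/ → lzeraxmertokxuw.

lzeraxmertokxuw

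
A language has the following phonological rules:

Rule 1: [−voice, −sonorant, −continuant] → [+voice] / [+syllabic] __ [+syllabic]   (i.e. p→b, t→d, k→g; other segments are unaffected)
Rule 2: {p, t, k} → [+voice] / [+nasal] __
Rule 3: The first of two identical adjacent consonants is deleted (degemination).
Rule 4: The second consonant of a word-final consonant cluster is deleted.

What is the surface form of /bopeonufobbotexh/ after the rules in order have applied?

Rule 1 (intervocalic voicing): /p/ is a voiceless stop between vowels /o/ and /e/, so it voices to [b]. /t/ is a voiceless stop between vowels /o/ and /e/, so it voices to [d]. /bopeonufobbotexh/ → bobeonufobbodexh.
Rule 2 (post-nasal voicing): no segment meets the environment; /bobeonufobbodexh/ is unchanged.
Rule 3 (degemination): /bb/ is a geminate; the first /b/ deletes. /bobeonufobbodexh/ → bobeonufobodexh.
Rule 4 (final cluster simplification): /h/ is the second consonant of a word-final cluster /xh/, so it deletes. /bobeonufobodexh/ → bobeonufobodex.

bobeonufobodex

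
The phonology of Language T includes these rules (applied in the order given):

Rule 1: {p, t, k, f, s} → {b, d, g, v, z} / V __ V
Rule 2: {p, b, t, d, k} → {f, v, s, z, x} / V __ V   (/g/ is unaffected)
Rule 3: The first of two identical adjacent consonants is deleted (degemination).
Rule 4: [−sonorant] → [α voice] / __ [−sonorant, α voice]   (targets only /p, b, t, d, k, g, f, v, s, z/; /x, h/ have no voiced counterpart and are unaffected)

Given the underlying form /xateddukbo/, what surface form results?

Rule 1 (intervocalic voicing): /t/ is a voiceless obstruent between vowels /a/ and /e/, so it voices to [d]. /xateddukbo/ → xadeddukbo.
Rule 2 (intervocalic spirantization): /d/ is a stop between vowels /a/ and /e/, so it spirantizes to the fricative [z]. /xadeddukbo/ → xazeddukbo.
Rule 3 (degemination): /dd/ is a geminate; the first /d/ deletes. /xazeddukbo/ → xazedukbo.
Rule 4 (regressive voicing assimilation): /k/ precedes the voiced obstruent /b/, so it voices to [g] by assimilation. /xazedukbo/ → xazedugbo.

xazedugbo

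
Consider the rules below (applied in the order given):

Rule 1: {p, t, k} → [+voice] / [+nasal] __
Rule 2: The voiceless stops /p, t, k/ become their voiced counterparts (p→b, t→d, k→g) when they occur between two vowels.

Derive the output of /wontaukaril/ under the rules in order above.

wondaugaril

Rule 1 (post-nasal voicing): /t/ is a voiceless stop immediately after the nasal /n/, so it voices to [d]. /wontaukaril/ → wondaukaril.
Rule 2 (intervocalic voicing): /k/ is a voiceless stop between vowels /u/ and /a/, so it voices to [g]. /wondaukaril/ → wondaugaril.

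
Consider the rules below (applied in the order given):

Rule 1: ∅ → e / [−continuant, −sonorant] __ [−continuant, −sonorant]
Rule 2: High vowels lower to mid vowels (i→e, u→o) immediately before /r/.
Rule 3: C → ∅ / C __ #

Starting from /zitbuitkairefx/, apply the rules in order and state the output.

zitebuitekaeref

Rule 1 (stop-cluster e-epenthesis): /t/ and /b/ form a stop–stop cluster, so [e] is inserted between them. /t/ and /k/ form a stop–stop cluster, so [e] is inserted between them. /zitbuitkairefx/ → zitebuitekairefx.
Rule 2 (pre-rhotic lowering): /i/ is a high vowel immediately before /r/, so it lowers to [e]. /zitebuitekairefx/ → zitebuitekaerefx.
Rule 3 (final cluster simplification): /x/ is the second consonant of a word-final cluster /fx/, so it deletes. /zitebuitekaerefx/ → zitebuitekaeref.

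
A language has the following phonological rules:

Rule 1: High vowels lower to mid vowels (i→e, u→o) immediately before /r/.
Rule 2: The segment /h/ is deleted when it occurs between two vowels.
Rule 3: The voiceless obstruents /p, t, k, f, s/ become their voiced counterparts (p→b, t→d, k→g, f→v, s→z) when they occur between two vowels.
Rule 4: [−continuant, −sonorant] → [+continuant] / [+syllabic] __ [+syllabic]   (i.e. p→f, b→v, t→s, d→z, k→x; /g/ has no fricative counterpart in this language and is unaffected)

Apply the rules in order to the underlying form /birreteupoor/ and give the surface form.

berrezeuvoor

Rule 1 (pre-rhotic lowering): /i/ is a high vowel immediately before /r/, so it lowers to [e]. /birreteupoor/ → berreteupoor.
Rule 2 (intervocalic h-deletion): no segment meets the environment; /berreteupoor/ is unchanged.
Rule 3 (intervocalic voicing): /t/ is a voiceless obstruent between vowels /e/ and /e/, so it voices to [d]. /p/ is a voiceless obstruent between vowels /u/ and /o/, so it voices to [b]. /berreteupoor/ → berredeuboor.
Rule 4 (intervocalic spirantization): /d/ is a stop between vowels /e/ and /e/, so it spirantizes to the fricative [z]. /b/ is a stop between vowels /u/ and /o/, so it spirantizes to the fricative [v]. /berredeuboor/ → berrezeuvoor.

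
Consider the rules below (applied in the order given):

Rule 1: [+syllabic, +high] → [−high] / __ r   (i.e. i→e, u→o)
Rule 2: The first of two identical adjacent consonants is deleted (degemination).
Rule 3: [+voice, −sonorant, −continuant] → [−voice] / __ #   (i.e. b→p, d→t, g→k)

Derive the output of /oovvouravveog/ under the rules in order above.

Rule 1 (pre-rhotic lowering): /u/ is a high vowel immediately before /r/, so it lowers to [o]. /oovvouravveog/ → oovvooravveog.
Rule 2 (degemination): /vv/ is a geminate; the first /v/ deletes. /vv/ is a geminate; the first /v/ deletes. /oovvooravveog/ → oovooraveog.
Rule 3 (final devoicing): /g/ is a voiced stop in word-final position, so it devoices to [k]. /oovooraveog/ → oovooraveok.

oovooraveok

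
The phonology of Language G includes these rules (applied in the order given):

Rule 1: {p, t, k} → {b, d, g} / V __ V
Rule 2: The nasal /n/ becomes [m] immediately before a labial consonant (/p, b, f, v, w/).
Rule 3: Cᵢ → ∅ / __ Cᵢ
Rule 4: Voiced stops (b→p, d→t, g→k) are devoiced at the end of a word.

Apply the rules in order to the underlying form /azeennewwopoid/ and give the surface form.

Rule 1 (intervocalic voicing): /p/ is a voiceless stop between vowels /o/ and /o/, so it voices to [b]. /azeennewwopoid/ → azeennewwoboid.
Rule 2 (nasal place assimilation): no segment meets the environment; /azeennewwoboid/ is unchanged.
Rule 3 (degemination): /nn/ is a geminate; the first /n/ deletes. /ww/ is a geminate; the first /w/ deletes. /azeennewwoboid/ → azeenewoboid.
Rule 4 (final devoicing): /d/ is a voiced stop in word-final position, so it devoices to [t]. /azeenewoboid/ → azeenewoboit.

azeenewoboit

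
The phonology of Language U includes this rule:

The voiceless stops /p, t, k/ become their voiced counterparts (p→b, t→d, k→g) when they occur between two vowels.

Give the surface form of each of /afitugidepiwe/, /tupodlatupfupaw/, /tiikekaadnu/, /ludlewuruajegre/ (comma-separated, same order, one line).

/afitugidepiwe/: /t/ is a voiceless stop between vowels /i/ and /u/, so it voices to [d]. /p/ is a voiceless stop between vowels /e/ and /i/, so it voices to [b]. → [afidugidebiwe].
/tupodlatupfupaw/: /p/ is a voiceless stop between vowels /u/ and /o/, so it voices to [b]. /t/ is a voiceless stop between vowels /a/ and /u/, so it voices to [d]. /p/ is a voiceless stop between vowels /u/ and /a/, so it voices to [b]. → [tubodladupfubaw].
/tiikekaadnu/: /k/ is a voiceless stop between vowels /i/ and /e/, so it voices to [g]. /k/ is a voiceless stop between vowels /e/ and /a/, so it voices to [g]. → [tiigegaadnu].
/ludlewuruajegre/: the rule's environment is not met; surfaces unchanged as [ludlewuruajegre].

afidugidebiwe, tubodladupfubaw, tiigegaadnu, ludlewuruajegre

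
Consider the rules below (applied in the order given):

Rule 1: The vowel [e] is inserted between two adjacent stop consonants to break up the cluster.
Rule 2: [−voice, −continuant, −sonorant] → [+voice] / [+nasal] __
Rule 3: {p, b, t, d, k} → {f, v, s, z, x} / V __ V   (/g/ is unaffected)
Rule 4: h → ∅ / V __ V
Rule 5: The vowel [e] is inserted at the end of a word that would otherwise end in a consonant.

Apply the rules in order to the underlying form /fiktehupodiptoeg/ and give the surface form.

fixeseufozifesoege

Rule 1 (stop-cluster e-epenthesis): /k/ and /t/ form a stop–stop cluster, so [e] is inserted between them. /p/ and /t/ form a stop–stop cluster, so [e] is inserted between them. /fiktehupodiptoeg/ → fiketehupodipetoeg.
Rule 2 (post-nasal voicing): no segment meets the environment; /fiketehupodipetoeg/ is unchanged.
Rule 3 (intervocalic spirantization): /k/ is a stop between vowels /i/ and /e/, so it spirantizes to the fricative [x]. /t/ is a stop between vowels /e/ and /e/, so it spirantizes to the fricative [s]. /p/ is a stop between vowels /u/ and /o/, so it spirantizes to the fricative [f]. /d/ is a stop between vowels /o/ and /i/, so it spirantizes to the fricative [z]. /p/ is a stop between vowels /i/ and /e/, so it spirantizes to the fricative [f]. /t/ is a stop between vowels /e/ and /o/, so it spirantizes to the fricative [s]. /fiketehupodipetoeg/ → fixesehufozifesoeg.
Rule 4 (intervocalic h-deletion): /h/ occurs between vowels /e/ and /u/, so it deletes. /fixesehufozifesoeg/ → fixeseufozifesoeg.
Rule 5 (final e-epenthesis): the form ends in the consonant /g/, so [e] is inserted word-finally. /fixeseufozifesoeg/ → fixeseufozifesoege.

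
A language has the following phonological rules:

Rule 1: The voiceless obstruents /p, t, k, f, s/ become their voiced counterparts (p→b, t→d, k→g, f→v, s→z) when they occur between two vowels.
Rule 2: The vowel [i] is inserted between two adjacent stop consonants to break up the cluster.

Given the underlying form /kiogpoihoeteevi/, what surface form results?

Rule 1 (intervocalic voicing): /t/ is a voiceless obstruent between vowels /e/ and /e/, so it voices to [d]. /kiogpoihoeteevi/ → kiogpoihoedeevi.
Rule 2 (stop-cluster i-epenthesis): /g/ and /p/ form a stop–stop cluster, so [i] is inserted between them. /kiogpoihoedeevi/ → kiogipoihoedeevi.

kiogipoihoedeevi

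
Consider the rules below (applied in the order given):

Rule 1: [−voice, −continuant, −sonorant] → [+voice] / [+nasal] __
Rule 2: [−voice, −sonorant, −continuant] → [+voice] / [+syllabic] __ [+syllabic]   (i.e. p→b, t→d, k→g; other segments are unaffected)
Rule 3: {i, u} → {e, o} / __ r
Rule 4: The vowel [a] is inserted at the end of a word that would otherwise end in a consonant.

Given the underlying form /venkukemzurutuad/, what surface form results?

vengugemzoruduada

Rule 1 (post-nasal voicing): /k/ is a voiceless stop immediately after the nasal /n/, so it voices to [g]. /venkukemzurutuad/ → vengukemzurutuad.
Rule 2 (intervocalic voicing): /k/ is a voiceless stop between vowels /u/ and /e/, so it voices to [g]. /t/ is a voiceless stop between vowels /u/ and /u/, so it voices to [d]. /vengukemzurutuad/ → vengugemzuruduad.
Rule 3 (pre-rhotic lowering): /u/ is a high vowel immediately before /r/, so it lowers to [o]. /vengugemzuruduad/ → vengugemzoruduad.
Rule 4 (final a-epenthesis): the form ends in the consonant /d/, so [a] is inserted word-finally. /vengugemzoruduad/ → vengugemzoruduada.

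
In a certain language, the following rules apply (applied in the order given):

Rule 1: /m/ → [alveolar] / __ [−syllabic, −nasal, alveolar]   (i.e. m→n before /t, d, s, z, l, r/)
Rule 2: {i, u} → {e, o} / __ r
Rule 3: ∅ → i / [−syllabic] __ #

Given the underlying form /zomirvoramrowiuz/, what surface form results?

Rule 1 (nasal place assimilation): /m/ precedes the alveolar consonant /r/, so it assimilates in place to [n]. /zomirvoramrowiuz/ → zomirvoranrowiuz.
Rule 2 (pre-rhotic lowering): /i/ is a high vowel immediately before /r/, so it lowers to [e]. /zomirvoranrowiuz/ → zomervoranrowiuz.
Rule 3 (final i-epenthesis): the form ends in the consonant /z/, so [i] is inserted word-finally. /zomervoranrowiuz/ → zomervoranrowiuzi.

zomervoranrowiuzi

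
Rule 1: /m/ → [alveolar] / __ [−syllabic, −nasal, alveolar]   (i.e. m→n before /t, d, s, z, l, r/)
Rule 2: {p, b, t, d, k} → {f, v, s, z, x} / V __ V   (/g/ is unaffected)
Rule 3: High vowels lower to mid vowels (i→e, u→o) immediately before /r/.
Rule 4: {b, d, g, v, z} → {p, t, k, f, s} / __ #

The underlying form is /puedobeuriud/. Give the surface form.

Rule 1 (nasal place assimilation): no segment meets the environment; /puedobeuriud/ is unchanged.
Rule 2 (intervocalic spirantization): /d/ is a stop between vowels /e/ and /o/, so it spirantizes to the fricative [z]. /b/ is a stop between vowels /o/ and /e/, so it spirantizes to the fricative [v]. /puedobeuriud/ → puezoveuriud.
Rule 3 (pre-rhotic lowering): /u/ is a high vowel immediately before /r/, so it lowers to [o]. /puezoveuriud/ → puezoveoriud.
Rule 4 (final devoicing): /d/ is a voiced obstruent in word-final position, so it devoices to [t]. /puezoveoriud/ → puezoveoriut.

puezoveoriut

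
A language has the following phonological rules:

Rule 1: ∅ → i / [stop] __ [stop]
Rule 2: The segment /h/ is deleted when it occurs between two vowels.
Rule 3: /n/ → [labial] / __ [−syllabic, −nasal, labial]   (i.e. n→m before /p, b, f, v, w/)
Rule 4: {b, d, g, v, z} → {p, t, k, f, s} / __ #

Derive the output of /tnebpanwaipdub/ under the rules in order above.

tnebipamwaipidup

Rule 1 (stop-cluster i-epenthesis): /b/ and /p/ form a stop–stop cluster, so [i] is inserted between them. /p/ and /d/ form a stop–stop cluster, so [i] is inserted between them. /tnebpanwaipdub/ → tnebipanwaipidub.
Rule 2 (intervocalic h-deletion): no segment meets the environment; /tnebipanwaipidub/ is unchanged.
Rule 3 (nasal place assimilation): /n/ precedes the labial consonant /w/, so it assimilates in place to [m]. /tnebipanwaipidub/ → tnebipamwaipidub.
Rule 4 (final devoicing): /b/ is a voiced obstruent in word-final position, so it devoices to [p]. /tnebipamwaipidub/ → tnebipamwaipidup.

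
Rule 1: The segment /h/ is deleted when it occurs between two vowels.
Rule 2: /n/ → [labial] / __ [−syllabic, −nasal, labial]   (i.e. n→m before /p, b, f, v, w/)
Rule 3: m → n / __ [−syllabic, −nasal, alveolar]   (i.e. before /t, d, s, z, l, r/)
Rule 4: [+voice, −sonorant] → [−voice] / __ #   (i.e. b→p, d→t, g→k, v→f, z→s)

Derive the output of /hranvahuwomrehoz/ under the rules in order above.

Rule 1 (intervocalic h-deletion): /h/ occurs between vowels /a/ and /u/, so it deletes. /h/ occurs between vowels /e/ and /o/, so it deletes. /hranvahuwomrehoz/ → hranvauwomreoz.
Rule 2 (nasal place assimilation): /n/ precedes the labial consonant /v/, so it assimilates in place to [m]. /hranvauwomreoz/ → hramvauwomreoz.
Rule 3 (nasal place assimilation): /m/ precedes the alveolar consonant /r/, so it assimilates in place to [n]. /hramvauwomreoz/ → hramvauwonreoz.
Rule 4 (final devoicing): /z/ is a voiced obstruent in word-final position, so it devoices to [s]. /hramvauwonreoz/ → hramvauwonreos.

hramvauwonreos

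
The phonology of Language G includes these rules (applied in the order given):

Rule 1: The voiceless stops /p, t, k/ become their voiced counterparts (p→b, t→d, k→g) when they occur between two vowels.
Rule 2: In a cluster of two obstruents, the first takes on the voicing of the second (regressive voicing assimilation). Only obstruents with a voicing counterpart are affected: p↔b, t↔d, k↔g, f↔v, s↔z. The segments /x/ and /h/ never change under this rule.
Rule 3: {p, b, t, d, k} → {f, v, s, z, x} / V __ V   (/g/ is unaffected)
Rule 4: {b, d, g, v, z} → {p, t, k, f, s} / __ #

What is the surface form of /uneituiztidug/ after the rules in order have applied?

uneizuistizuk

Rule 1 (intervocalic voicing): /t/ is a voiceless stop between vowels /i/ and /u/, so it voices to [d]. /uneituiztidug/ → uneiduiztidug.
Rule 2 (regressive voicing assimilation): /z/ precedes the voiceless obstruent /t/, so it devoices to [s] by assimilation. /uneiduiztidug/ → uneiduistidug.
Rule 3 (intervocalic spirantization): /d/ is a stop between vowels /i/ and /u/, so it spirantizes to the fricative [z]. /d/ is a stop between vowels /i/ and /u/, so it spirantizes to the fricative [z]. /uneiduistidug/ → uneizuistizug.
Rule 4 (final devoicing): /g/ is a voiced obstruent in word-final position, so it devoices to [k]. /uneizuistizug/ → uneizuistizuk.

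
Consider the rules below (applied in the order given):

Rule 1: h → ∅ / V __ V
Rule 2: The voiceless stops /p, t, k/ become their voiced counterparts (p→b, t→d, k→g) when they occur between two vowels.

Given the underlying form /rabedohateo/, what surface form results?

Rule 1 (intervocalic h-deletion): /h/ occurs between vowels /o/ and /a/, so it deletes. /rabedohateo/ → rabedoateo.
Rule 2 (intervocalic voicing): /t/ is a voiceless stop between vowels /a/ and /e/, so it voices to [d]. /rabedoateo/ → rabedoadeo.

rabedoadeo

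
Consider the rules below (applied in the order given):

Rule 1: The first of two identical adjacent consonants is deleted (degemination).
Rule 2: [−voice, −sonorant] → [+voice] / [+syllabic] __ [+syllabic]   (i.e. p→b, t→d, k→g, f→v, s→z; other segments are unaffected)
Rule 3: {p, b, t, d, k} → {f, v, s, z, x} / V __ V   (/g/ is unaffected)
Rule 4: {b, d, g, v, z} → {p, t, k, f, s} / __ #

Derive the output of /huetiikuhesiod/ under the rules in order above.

Rule 1 (degemination): no segment meets the environment; /huetiikuhesiod/ is unchanged.
Rule 2 (intervocalic voicing): /t/ is a voiceless obstruent between vowels /e/ and /i/, so it voices to [d]. /k/ is a voiceless obstruent between vowels /i/ and /u/, so it voices to [g]. /s/ is a voiceless obstruent between vowels /e/ and /i/, so it voices to [z]. /huetiikuhesiod/ → huediiguheziod.
Rule 3 (intervocalic spirantization): /d/ is a stop between vowels /e/ and /i/, so it spirantizes to the fricative [z]. /huediiguheziod/ → hueziiguheziod.
Rule 4 (final devoicing): /d/ is a voiced obstruent in word-final position, so it devoices to [t]. /hueziiguheziod/ → hueziiguheziot.

hueziiguheziot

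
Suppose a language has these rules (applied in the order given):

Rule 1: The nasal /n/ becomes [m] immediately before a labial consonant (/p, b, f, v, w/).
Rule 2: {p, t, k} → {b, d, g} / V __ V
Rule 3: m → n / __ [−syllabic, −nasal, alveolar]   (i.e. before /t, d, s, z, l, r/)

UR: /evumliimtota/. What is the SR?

Rule 1 (nasal place assimilation): no segment meets the environment; /evumliimtota/ is unchanged.
Rule 2 (intervocalic voicing): /t/ is a voiceless stop between vowels /o/ and /a/, so it voices to [d]. /evumliimtota/ → evumliimtoda.
Rule 3 (nasal place assimilation): /m/ precedes the alveolar consonant /l/, so it assimilates in place to [n]. /m/ precedes the alveolar consonant /t/, so it assimilates in place to [n]. /evumliimtoda/ → evunliintoda.

evunliintoda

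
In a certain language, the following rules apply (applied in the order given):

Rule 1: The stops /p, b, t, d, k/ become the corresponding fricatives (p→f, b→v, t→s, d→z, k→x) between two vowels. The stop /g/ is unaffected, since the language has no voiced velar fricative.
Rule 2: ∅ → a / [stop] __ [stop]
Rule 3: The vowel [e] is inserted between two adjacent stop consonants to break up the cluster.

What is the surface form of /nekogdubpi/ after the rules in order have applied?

nexogadubapi

Rule 1 (intervocalic spirantization): /k/ is a stop between vowels /e/ and /o/, so it spirantizes to the fricative [x]. /nekogdubpi/ → nexogdubpi.
Rule 2 (stop-cluster a-epenthesis): /g/ and /d/ form a stop–stop cluster, so [a] is inserted between them. /b/ and /p/ form a stop–stop cluster, so [a] is inserted between them. /nexogdubpi/ → nexogadubapi.
Rule 3 (stop-cluster e-epenthesis): no segment meets the environment; /nexogadubapi/ is unchanged.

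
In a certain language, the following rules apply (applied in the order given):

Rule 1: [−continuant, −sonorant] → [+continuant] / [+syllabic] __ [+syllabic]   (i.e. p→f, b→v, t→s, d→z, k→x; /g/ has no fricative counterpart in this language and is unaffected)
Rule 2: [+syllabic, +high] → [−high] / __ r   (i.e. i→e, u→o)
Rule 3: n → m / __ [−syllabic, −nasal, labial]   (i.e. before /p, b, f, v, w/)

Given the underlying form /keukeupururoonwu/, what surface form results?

keuxeufororoomwu

Rule 1 (intervocalic spirantization): /k/ is a stop between vowels /u/ and /e/, so it spirantizes to the fricative [x]. /p/ is a stop between vowels /u/ and /u/, so it spirantizes to the fricative [f]. /keukeupururoonwu/ → keuxeufururoonwu.
Rule 2 (pre-rhotic lowering): /u/ is a high vowel immediately before /r/, so it lowers to [o]. /u/ is a high vowel immediately before /r/, so it lowers to [o]. /keuxeufururoonwu/ → keuxeufororoonwu.
Rule 3 (nasal place assimilation): /n/ precedes the labial consonant /w/, so it assimilates in place to [m]. /keuxeufororoonwu/ → keuxeufororoomwu.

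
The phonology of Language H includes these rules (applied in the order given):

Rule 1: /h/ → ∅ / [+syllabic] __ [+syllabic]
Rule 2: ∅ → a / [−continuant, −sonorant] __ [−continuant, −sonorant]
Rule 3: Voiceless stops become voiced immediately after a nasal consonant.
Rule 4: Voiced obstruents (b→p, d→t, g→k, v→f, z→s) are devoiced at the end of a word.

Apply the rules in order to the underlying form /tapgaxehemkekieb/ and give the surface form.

Rule 1 (intervocalic h-deletion): /h/ occurs between vowels /e/ and /e/, so it deletes. /tapgaxehemkekieb/ → tapgaxeemkekieb.
Rule 2 (stop-cluster a-epenthesis): /p/ and /g/ form a stop–stop cluster, so [a] is inserted between them. /tapgaxeemkekieb/ → tapagaxeemkekieb.
Rule 3 (post-nasal voicing): /k/ is a voiceless stop immediately after the nasal /m/, so it voices to [g]. /tapagaxeemkekieb/ → tapagaxeemgekieb.
Rule 4 (final devoicing): /b/ is a voiced obstruent in word-final position, so it devoices to [p]. /tapagaxeemgekieb/ → tapagaxeemgekiep.

tapagaxeemgekiep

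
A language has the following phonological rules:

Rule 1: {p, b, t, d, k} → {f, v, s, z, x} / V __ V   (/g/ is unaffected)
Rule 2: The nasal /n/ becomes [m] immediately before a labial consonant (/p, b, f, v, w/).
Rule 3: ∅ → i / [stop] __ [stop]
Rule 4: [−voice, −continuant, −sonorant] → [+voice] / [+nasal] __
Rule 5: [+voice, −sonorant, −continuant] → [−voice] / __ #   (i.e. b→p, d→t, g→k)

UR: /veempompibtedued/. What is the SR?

Rule 1 (intervocalic spirantization): /d/ is a stop between vowels /e/ and /u/, so it spirantizes to the fricative [z]. /veempompibtedued/ → veempompibtezued.
Rule 2 (nasal place assimilation): no segment meets the environment; /veempompibtezued/ is unchanged.
Rule 3 (stop-cluster i-epenthesis): /b/ and /t/ form a stop–stop cluster, so [i] is inserted between them. /veempompibtezued/ → veempompibitezued.
Rule 4 (post-nasal voicing): /p/ is a voiceless stop immediately after the nasal /m/, so it voices to [b]. /p/ is a voiceless stop immediately after the nasal /m/, so it voices to [b]. /veempompibitezued/ → veembombibitezued.
Rule 5 (final devoicing): /d/ is a voiced stop in word-final position, so it devoices to [t]. /veembombibitezued/ → veembombibitezuet.

veembombibitezuet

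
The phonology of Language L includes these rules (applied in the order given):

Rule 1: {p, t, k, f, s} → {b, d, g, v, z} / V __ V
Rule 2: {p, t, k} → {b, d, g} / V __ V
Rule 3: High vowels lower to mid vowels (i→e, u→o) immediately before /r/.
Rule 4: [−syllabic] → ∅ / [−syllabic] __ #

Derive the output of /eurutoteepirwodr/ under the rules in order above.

Rule 1 (intervocalic voicing): /t/ is a voiceless obstruent between vowels /u/ and /o/, so it voices to [d]. /t/ is a voiceless obstruent between vowels /o/ and /e/, so it voices to [d]. /p/ is a voiceless obstruent between vowels /e/ and /i/, so it voices to [b]. /eurutoteepirwodr/ → eurudodeebirwodr.
Rule 2 (intervocalic voicing): no segment meets the environment; /eurudodeebirwodr/ is unchanged.
Rule 3 (pre-rhotic lowering): /u/ is a high vowel immediately before /r/, so it lowers to [o]. /i/ is a high vowel immediately before /r/, so it lowers to [e]. /eurudodeebirwodr/ → eorudodeeberwodr.
Rule 4 (final cluster simplification): /r/ is the second consonant of a word-final cluster /dr/, so it deletes. /eorudodeeberwodr/ → eorudodeeberwod.

eorudodeeberwod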